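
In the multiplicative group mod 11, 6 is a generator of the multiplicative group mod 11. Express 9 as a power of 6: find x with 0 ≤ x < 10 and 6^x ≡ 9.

4

Successive powers of 6 modulo 11:
  6^0=1  6^1=6  6^2=3  6^3=7  6^4=9
So 6^4 ≡ 9 (mod 11), giving x = 4.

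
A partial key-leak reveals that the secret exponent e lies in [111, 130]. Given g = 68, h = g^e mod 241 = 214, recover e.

Compute 68^111 mod 241 = 213, then multiply by 68 repeatedly:
  68^111=213  68^112=24  68^113=186  68^114=116  68^115=176
  68^116=159  68^117=208  68^118=166  68^119=202  68^120=240
  68^121=173  68^122=196  68^123=73  68^124=144  68^125=152
  68^126=214
Found 214 at exponent 126.

126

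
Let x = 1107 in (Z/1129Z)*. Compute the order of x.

1128

The order of 1107 must divide p − 1 = 1128 = 2^3 · 3 · 47.
Divisors: 1, 2, 3, 4, 6, 8, 12, 24, 47, 94, 141, 188, 282, 376, 564, 1128.
Check each in increasing order: 1107^1 ≡ 1107;  1107^2 ≡ 484;  1107^3 ≡ 642;  1107^4 ≡ 553;  1107^6 ≡ 79;  1107^8 ≡ 979;  1107^12 ≡ 596;  1107^24 ≡ 710;  1107^47 ≡ 898;  1107^94 ≡ 298;  1107^141 ≡ 31;  1107^188 ≡ 742;  1107^282 ≡ 961;  1107^376 ≡ 741;  1107^564 ≡ 1128;  1107^1128 ≡ 1.
Smallest exponent giving 1 is 1128.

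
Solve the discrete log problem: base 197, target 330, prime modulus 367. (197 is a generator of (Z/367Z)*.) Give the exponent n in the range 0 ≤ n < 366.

Baby-step giant-step with m = ceil(sqrt(366)) = 20.
Baby table (197^j mod 367 for j=0..19):
  0:1  1:197  2:274  3:29  4:208  5:239  6:107  7:160
  8:325  9:167  10:236  11:250  12:72  13:238  14:277  15:253
  16:296  17:326  18:364  19:143
Giant step factor: 197^(-20) ≡ 196 (mod 367).
Scan 330·196^i mod 367 for i = 0, 1, …:
  i=0: 330   i=1: 88   i=2: 366   i=3: 171
  i=4: 119   i=5: 203   i=6: 152   i=7: 65
  i=8: 262   i=9: 339   i=10: 17   i=11: 29
Match at i=11, j=3: n = 11·20 + 3 = 223.

223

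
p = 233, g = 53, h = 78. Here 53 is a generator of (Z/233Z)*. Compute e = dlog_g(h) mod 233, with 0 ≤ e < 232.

69

Baby-step giant-step with m = ceil(sqrt(232)) = 16.
Baby table (53^j mod 233 for j=0..15):
  0:1  1:53  2:13  3:223  4:169  5:103  6:100  7:174
  8:135  9:165  10:124  11:48  12:214  13:158  14:219  15:190
Giant step factor: 53^(-16) ≡ 32 (mod 233).
Scan 78·32^i mod 233 for i = 0, 1, …:
  i=0: 78   i=1: 166   i=2: 186   i=3: 127
  i=4: 103
Match at i=4, j=5: e = 4·16 + 5 = 69.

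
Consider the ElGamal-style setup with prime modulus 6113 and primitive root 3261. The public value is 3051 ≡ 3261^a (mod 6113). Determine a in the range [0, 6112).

1747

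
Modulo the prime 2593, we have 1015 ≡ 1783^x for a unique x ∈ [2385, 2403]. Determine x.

Compute 1783^2385 mod 2593 = 1338, then multiply by 1783 repeatedly:
  1783^2385=1338  1783^2386=94  1783^2387=1650  1783^2388=1488  1783^2389=465
  1783^2390=1928  1783^2391=1899  1783^2392=2052  1783^2393=2586  1783^2394=484
  1783^2395=2096  1783^2396=655  1783^2397=1015
Found 1015 at exponent 2397.

2397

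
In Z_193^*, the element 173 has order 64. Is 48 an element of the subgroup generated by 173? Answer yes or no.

no

48 ∈ ⟨173⟩ iff 48^64 ≡ 1 (mod 193), since |⟨173⟩| = 64.
48^64 mod 193 = 84.
Since 84 ≠ 1, 48 does not lie in the subgroup.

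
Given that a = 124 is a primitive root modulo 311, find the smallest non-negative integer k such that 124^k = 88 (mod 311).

Baby-step giant-step with m = ceil(sqrt(310)) = 18.
Baby table (124^j mod 311 for j=0..17):
  0:1  1:124  2:137  3:194  4:109  5:143  6:5  7:309
  8:63  9:37  10:234  11:93  12:25  13:301  14:4  15:185
  16:237  17:154
Giant step factor: 124^(-18) ≡ 209 (mod 311).
Scan 88·209^i mod 311 for i = 0, 1, …:
  i=0: 88   i=1: 43   i=2: 279   i=3: 154
Match at i=3, j=17: k = 3·18 + 17 = 71.

71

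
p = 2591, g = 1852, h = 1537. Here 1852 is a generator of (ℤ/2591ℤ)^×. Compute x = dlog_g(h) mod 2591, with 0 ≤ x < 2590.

Baby-step giant-step with m = ceil(sqrt(2590)) = 51.
Baby table (1852^j mod 2591 for j=0..50):
  0:1  1:1852  2:2011  3:1105  4:2161  5:1668  6:664  7:1594
  8:939  9:467  10:2081  11:1195  12:426  13:1288  14:1656  15:1759
  16:781  17:634  18:445  19:202  20:1000  21:2026  22:384  23:1234
  24:106  25:1987  26:704  27:535  28:1058  29:620  30:427  31:549
  32:1076  33:273  34:351  35:2302  36:1109  37:1796  38:1939  39:2493
  40:2465  41:2429  42:532  43:684  44:2360  45:2294  46:1839  47:1254
  48:872  49:751  50:2076
Giant step factor: 1852^(-51) ≡ 630 (mod 2591).
Scan 1537·630^i mod 2591 for i = 0, 1, …:
  i=0: 1537   i=1: 1867   i=2: 2487   i=3: 1846
  i=4: 2212   i=5: 2193   i=6: 587   i=7: 1888
  i=8: 171   i=9: 1499     …   i=20: 1885
  i=21: 872
Match at i=21, j=48: x = 21·51 + 48 = 1119.

1119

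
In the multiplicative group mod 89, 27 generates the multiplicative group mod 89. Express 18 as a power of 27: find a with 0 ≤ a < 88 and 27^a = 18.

Baby-step giant-step with m = ceil(sqrt(88)) = 10.
Baby table (27^j mod 89 for j=0..9):
  0:1  1:27  2:17  3:14  4:22  5:60  6:18  7:41
  8:39  9:74
Giant step factor: 27^(-10) ≡ 69 (mod 89).
Scan 18·69^i mod 89 for i = 0, 1, …:
  i=0: 18
Match at i=0, j=6: a = 0·10 + 6 = 6.

6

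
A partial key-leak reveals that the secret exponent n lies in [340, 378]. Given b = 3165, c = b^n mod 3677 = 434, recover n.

345

Compute 3165^340 mod 3677 = 1069, then multiply by 3165 repeatedly:
  3165^340=1069  3165^341=545  3165^342=412  3165^343=2322  3165^344=2484
  3165^345=434
Found 434 at exponent 345.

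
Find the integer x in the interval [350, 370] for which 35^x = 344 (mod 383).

366

Compute 35^350 mod 383 = 372, then multiply by 35 repeatedly:
  35^350=372  35^351=381  35^352=313  35^353=231  35^354=42
  35^355=321  35^356=128  35^357=267  35^358=153  35^359=376
  35^360=138  35^361=234  35^362=147  35^363=166  35^364=65
  35^365=360  35^366=344
Found 344 at exponent 366.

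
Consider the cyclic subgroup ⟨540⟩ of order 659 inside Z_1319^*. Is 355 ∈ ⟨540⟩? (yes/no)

355 ∈ ⟨540⟩ iff 355^659 ≡ 1 (mod 1319), since |⟨540⟩| = 659.
355^659 mod 1319 = 1.
Since 1 = 1, 355 lies in the subgroup.

yes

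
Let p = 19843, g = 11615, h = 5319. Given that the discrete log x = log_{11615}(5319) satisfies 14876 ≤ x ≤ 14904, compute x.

Compute 11615^14876 mod 19843 = 3171, then multiply by 11615 repeatedly:
  11615^14876=3171  11615^14877=2557  11615^14878=14427  11615^14879=15313  11615^14880=7686
  11615^14881=19076  11615^14882=802  11615^14883=8863  11615^14884=18104  11615^14885=1689
  11615^14886=12851  11615^14887=5319
Found 5319 at exponent 14887.

14887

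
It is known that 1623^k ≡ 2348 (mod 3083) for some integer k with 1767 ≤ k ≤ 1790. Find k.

Compute 1623^1767 mod 3083 = 1475, then multiply by 1623 repeatedly:
  1623^1767=1475  1623^1768=1517  1623^1769=1857  1623^1770=1820  1623^1771=346
  1623^1772=452  1623^1773=2925  1623^1774=2538  1623^1775=286  1623^1776=1728
  1623^1777=2097  1623^1778=2882  1623^1779=575  1623^1780=2159  1623^1781=1769
  1623^1782=814  1623^1783=1598  1623^1784=751  1623^1785=1088  1623^1786=2348
Found 2348 at exponent 1786.

1786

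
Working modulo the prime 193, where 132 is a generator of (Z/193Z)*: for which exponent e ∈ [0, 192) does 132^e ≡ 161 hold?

Baby-step giant-step with m = ceil(sqrt(192)) = 14.
Baby table (132^j mod 193 for j=0..13):
  0:1  1:132  2:54  3:180  4:21  5:70  6:169  7:113
  8:55  9:119  10:75  11:57  12:190  13:183
Giant step factor: 132^(-14) ≡ 137 (mod 193).
Scan 161·137^i mod 193 for i = 0, 1, …:
  i=0: 161   i=1: 55
Match at i=1, j=8: e = 1·14 + 8 = 22.

22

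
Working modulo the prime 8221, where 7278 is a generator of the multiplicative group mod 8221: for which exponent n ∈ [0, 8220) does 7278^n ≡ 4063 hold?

Baby-step giant-step with m = ceil(sqrt(8220)) = 91.
Baby table (7278^j mod 8221 for j=0..90):
  0:1  1:7278  2:1381  3:4856  4:8110  5:6021  6:2908  7:3570
  8:4100  9:5791  10:6052  11:6559  12:5276  13:6658  14:2350  15:3620
  16:6276  17:852  18:2222  19:1009  20:2149  21:4080  22:8209  23:3095
  24:8091  25:7496  26:1332  27:1737  28:6209  29:6486  30:126  31:4497
  32:1365  33:3502  34:2456  35:2314  36:4684  37:5886  38:6898  39:6218
  40:6220  41:4334  42:7096  43:366  44:144  45:3965  46:1560  47:479
  48:458  49:3819  50:7702  51:4378  52:6709  53:3583  54:62  55:7302
  56:3412  57:5116  58:1339  59:3357  60:7655  61:7594  62:7570  63:5539
  64:5279  65:3829  66:6493  67:1746  68:5943  69:2473  70:2725  71:3498
  72:6228  73:5011  74:1702  75:6330  76:7477  77:2807  78:161  79:4376
  80:374  81:821  82:6792  83:7524  84:7812  85:7521  86:2420  87:3378
  88:4294  89:3711  90:2673
Giant step factor: 7278^(-91) ≡ 5133 (mod 8221).
Scan 4063·5133^i mod 8221 for i = 0, 1, …:
  i=0: 4063   i=1: 6923   i=2: 4597   i=3: 2131
  i=4: 4493   i=5: 2664   i=6: 2789   i=7: 3176
  i=8: 165   i=9: 182     …   i=88: 4961
  i=89: 4376
Match at i=89, j=79: n = 89·91 + 79 = 8178.

8178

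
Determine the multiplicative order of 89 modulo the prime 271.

The order of 89 must divide p − 1 = 270 = 2 · 3^3 · 5.
Divisors: 1, 2, 3, 5, 6, 9, 10, 15, 18, 27, 30, 45, 54, 90, 135, 270.
Check each in increasing order: 89^1 ≡ 89;  89^2 ≡ 62;  89^3 ≡ 98;  89^5 ≡ 114;  89^6 ≡ 119;  89^9 ≡ 9;  89^10 ≡ 259;  89^15 ≡ 258;  89^18 ≡ 81;  89^27 ≡ 187;  89^30 ≡ 169;  89^45 ≡ 242;  89^54 ≡ 10;  89^90 ≡ 28;  89^135 ≡ 1.
Smallest exponent giving 1 is 135.

135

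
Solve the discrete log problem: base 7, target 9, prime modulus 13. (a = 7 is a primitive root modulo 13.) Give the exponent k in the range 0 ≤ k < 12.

4

Successive powers of 7 modulo 13:
  7^0=1  7^1=7  7^2=10  7^3=5  7^4=9
So 7^4 ≡ 9 (mod 13), giving k = 4.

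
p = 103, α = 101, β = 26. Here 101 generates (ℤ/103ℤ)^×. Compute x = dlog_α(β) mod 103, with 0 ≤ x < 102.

Baby-step giant-step with m = ceil(sqrt(102)) = 11.
Baby table (101^j mod 103 for j=0..10):
  0:1  1:101  2:4  3:95  4:16  5:71  6:64  7:78
  8:50  9:3  10:97
Giant step factor: 101^(-11) ≡ 43 (mod 103).
Scan 26·43^i mod 103 for i = 0, 1, …:
  i=0: 26   i=1: 88   i=2: 76   i=3: 75
  i=4: 32   i=5: 37   i=6: 46   i=7: 21
  i=8: 79   i=9: 101
Match at i=9, j=1: x = 9·11 + 1 = 100.

100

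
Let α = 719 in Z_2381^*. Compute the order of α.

595

The order of 719 must divide p − 1 = 2380 = 2^2 · 5 · 7 · 17.
Divisors: 1, 2, 4, 5, 7, 10, 14, 17, 20, 28, 34, 35, 68, 70, 85, 119, 140, 170, 238, 340, 476, 595, 1190, 2380.
Check each in increasing order: 719^1 ≡ 719;  719^2 ≡ 284;  719^4 ≡ 2083;  719^5 ≡ 28;  719^7 ≡ 809;  719^10 ≡ 784;  719^14 ≡ 2087;  719^17 ≡ 910;  719^20 ≡ 358;  719^28 ≡ 720;  719^34 ≡ 1893;  719^35 ≡ 1516;  719^68 ≡ 44;  719^70 ≡ 591;  719^85 ≡ 1944;  719^119 ≡ 1347;  719^140 ≡ 1655;  719^170 ≡ 489;  719^238 ≡ 87;  719^340 ≡ 1021;  719^476 ≡ 426;  719^595 ≡ 1.
Smallest exponent giving 1 is 595.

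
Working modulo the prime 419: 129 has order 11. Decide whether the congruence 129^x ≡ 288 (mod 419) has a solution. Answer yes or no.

no

⟨129⟩ has order 11; its elements mod 419 are {1, 13, 59, 69, 102, 129, 152, 169, 300, 334, 348}.
288 is not in this set.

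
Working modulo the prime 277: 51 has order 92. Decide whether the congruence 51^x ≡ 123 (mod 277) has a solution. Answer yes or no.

no

123 ∈ ⟨51⟩ iff 123^92 ≡ 1 (mod 277), since |⟨51⟩| = 92.
123^92 mod 277 = 160.
Since 160 ≠ 1, 123 does not lie in the subgroup.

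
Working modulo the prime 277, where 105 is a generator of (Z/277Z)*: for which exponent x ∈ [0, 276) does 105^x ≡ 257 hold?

91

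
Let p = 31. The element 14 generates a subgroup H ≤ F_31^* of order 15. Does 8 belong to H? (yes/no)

yes

⟨14⟩ has order 15; its elements mod 31 are {1, 2, 4, 5, 7, 8, 9, 10, 14, 16, 18, 19, 20, 25, 28}.
8 is in this set.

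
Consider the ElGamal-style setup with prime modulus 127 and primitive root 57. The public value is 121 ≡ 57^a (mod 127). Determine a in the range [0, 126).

52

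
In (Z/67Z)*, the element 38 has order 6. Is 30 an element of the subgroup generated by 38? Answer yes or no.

yes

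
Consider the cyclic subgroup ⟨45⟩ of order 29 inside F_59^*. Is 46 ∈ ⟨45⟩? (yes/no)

yes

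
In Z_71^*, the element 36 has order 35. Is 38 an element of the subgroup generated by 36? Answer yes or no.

yes

38 ∈ ⟨36⟩ iff 38^35 ≡ 1 (mod 71), since |⟨36⟩| = 35.
38^35 mod 71 = 1.
Since 1 = 1, 38 lies in the subgroup.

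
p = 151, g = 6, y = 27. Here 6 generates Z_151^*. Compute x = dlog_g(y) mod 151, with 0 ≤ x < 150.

Baby-step giant-step with m = ceil(sqrt(150)) = 13.
Baby table (6^j mod 151 for j=0..12):
  0:1  1:6  2:36  3:65  4:88  5:75  6:148  7:133
  8:43  9:107  10:38  11:77  12:9
Giant step factor: 6^(-13) ≡ 14 (mod 151).
Scan 27·14^i mod 151 for i = 0, 1, …:
  i=0: 27   i=1: 76   i=2: 7   i=3: 98
  i=4: 13   i=5: 31   i=6: 132   i=7: 36
Match at i=7, j=2: x = 7·13 + 2 = 93.

93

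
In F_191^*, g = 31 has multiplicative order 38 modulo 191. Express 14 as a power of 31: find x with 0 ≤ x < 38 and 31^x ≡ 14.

11

Successive powers of 31 modulo 191:
  31^0=1  31^1=31  31^2=6  31^3=186  31^4=36  31^5=161
  31^6=25  31^7=11  31^8=150  31^9=66  31^10=136  31^11=14
So 31^11 ≡ 14 (mod 191), giving x = 11.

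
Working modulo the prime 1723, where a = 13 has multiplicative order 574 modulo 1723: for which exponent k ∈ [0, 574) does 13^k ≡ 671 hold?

Baby-step giant-step with m = ceil(sqrt(574)) = 24.
Baby table (13^j mod 1723 for j=0..23):
  0:1  1:13  2:169  3:474  4:993  5:848  6:686  7:303
  8:493  9:1240  10:613  11:1077  12:217  13:1098  14:490  15:1201
  16:106  17:1378  18:684  19:277  20:155  21:292  22:350  23:1104
Giant step factor: 13^(-24) ≡ 816 (mod 1723).
Scan 671·816^i mod 1723 for i = 0, 1, …:
  i=0: 671   i=1: 1345   i=2: 1692   i=3: 549
  i=4: 4   i=5: 1541   i=6: 1389   i=7: 1413
  i=8: 321   i=9: 40   i=10: 1626   i=11: 106
Match at i=11, j=16: k = 11·24 + 16 = 280.

280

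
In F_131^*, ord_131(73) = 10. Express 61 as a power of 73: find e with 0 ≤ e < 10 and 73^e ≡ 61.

4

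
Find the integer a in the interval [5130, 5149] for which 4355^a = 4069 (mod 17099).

5134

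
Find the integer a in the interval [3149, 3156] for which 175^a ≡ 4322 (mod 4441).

Compute 175^3149 mod 4441 = 875, then multiply by 175 repeatedly:
  175^3149=875  175^3150=2131  175^3151=4322
Found 4322 at exponent 3151.

3151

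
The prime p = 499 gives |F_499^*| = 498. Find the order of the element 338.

The order of 338 must divide p − 1 = 498 = 2 · 3 · 83.
Divisors: 1, 2, 3, 6, 83, 166, 249, 498.
Check each in increasing order: 338^1 ≡ 338;  338^2 ≡ 472;  338^3 ≡ 355;  338^6 ≡ 277;  338^83 ≡ 498;  338^166 ≡ 1.
Smallest exponent giving 1 is 166.

166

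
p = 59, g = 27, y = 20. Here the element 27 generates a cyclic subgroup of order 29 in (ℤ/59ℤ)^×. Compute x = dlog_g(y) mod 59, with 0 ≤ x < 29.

Successive powers of 27 modulo 59:
  27^0=1  27^1=27  27^2=21  27^3=36  27^4=28  27^5=48
  27^6=57  27^7=5  27^8=17  27^9=46  27^10=3  27^11=22
  27^12=4  27^13=49  27^14=25  27^15=26  27^16=53  27^17=15
  27^18=51  27^19=20
So 27^19 ≡ 20 (mod 59), giving x = 19.

19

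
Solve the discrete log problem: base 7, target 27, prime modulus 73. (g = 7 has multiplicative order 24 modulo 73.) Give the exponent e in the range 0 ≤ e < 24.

18

Successive powers of 7 modulo 73:
  7^0=1  7^1=7  7^2=49  7^3=51  7^4=65  7^5=17
  7^6=46  7^7=30  7^8=64  7^9=10  7^10=70  7^11=52
  7^12=72  7^13=66  7^14=24  7^15=22  7^16=8  7^17=56
  7^18=27
So 7^18 ≡ 27 (mod 73), giving e = 18.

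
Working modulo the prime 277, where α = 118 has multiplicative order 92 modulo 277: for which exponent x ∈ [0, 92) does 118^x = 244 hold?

17

Baby-step giant-step with m = ceil(sqrt(92)) = 10.
Baby table (118^j mod 277 for j=0..9):
  0:1  1:118  2:74  3:145  4:213  5:204  6:250  7:138
  8:218  9:240
Giant step factor: 118^(-10) ≡ 21 (mod 277).
Scan 244·21^i mod 277 for i = 0, 1, …:
  i=0: 244   i=1: 138
Match at i=1, j=7: x = 1·10 + 7 = 17.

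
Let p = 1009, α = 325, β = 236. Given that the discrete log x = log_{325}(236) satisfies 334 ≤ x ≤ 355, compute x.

343

Compute 325^334 mod 1009 = 80, then multiply by 325 repeatedly:
  325^334=80  325^335=775  325^336=634  325^337=214  325^338=938
  325^339=132  325^340=522  325^341=138  325^342=454  325^343=236
Found 236 at exponent 343.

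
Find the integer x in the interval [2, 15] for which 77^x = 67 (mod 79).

12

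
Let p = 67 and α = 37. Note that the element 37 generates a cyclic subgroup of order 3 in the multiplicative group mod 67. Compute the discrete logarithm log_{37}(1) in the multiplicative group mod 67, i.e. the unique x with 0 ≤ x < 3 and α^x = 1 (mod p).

0

Successive powers of 37 modulo 67:
  37^0=1
So 37^0 ≡ 1 (mod 67), giving x = 0.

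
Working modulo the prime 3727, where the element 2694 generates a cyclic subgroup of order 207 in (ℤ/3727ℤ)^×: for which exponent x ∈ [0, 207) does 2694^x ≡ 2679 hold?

29

Successive powers of 2694 modulo 3727:
  2694^0=1  2694^1=2694  2694^2=1167  2694^3=2037  2694^4=1534  2694^5=3080
  2694^6=1218  2694^7=1532  2694^8=1419  2694^9=2611  2694^10=1185  2694^11=2078
  2694^12=178  2694^13=2476  2694^14=2741  2694^15=1067  2694^16=981  2694^17=371
  2694^18=638  2694^19=625  2694^20=2873  2694^21=2610  2694^22=2218  2694^23=911
  2694^24=1868  2694^25=942  2694^26=3388  2694^27=3576  2694^28=3176  2694^29=2679
So 2694^29 ≡ 2679 (mod 3727), giving x = 29.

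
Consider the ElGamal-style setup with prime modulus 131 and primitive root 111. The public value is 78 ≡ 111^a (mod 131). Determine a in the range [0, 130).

117

Baby-step giant-step with m = ceil(sqrt(130)) = 12.
Baby table (111^j mod 131 for j=0..11):
  0:1  1:111  2:7  3:122  4:49  5:68  6:81  7:83
  8:43  9:57  10:39  11:6
Giant step factor: 111^(-12) ≡ 12 (mod 131).
Scan 78·12^i mod 131 for i = 0, 1, …:
  i=0: 78   i=1: 19   i=2: 97   i=3: 116
  i=4: 82   i=5: 67   i=6: 18   i=7: 85
  i=8: 103   i=9: 57
Match at i=9, j=9: a = 9·12 + 9 = 117.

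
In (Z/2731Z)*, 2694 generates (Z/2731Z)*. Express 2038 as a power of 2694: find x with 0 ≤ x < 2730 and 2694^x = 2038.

1951

Baby-step giant-step with m = ceil(sqrt(2730)) = 53.
Baby table (2694^j mod 2731 for j=0..52):
  0:1  1:2694  2:1369  3:1236  4:695  5:1595  6:1067  7:1486
  8:2369  9:2470  10:1464  11:452  12:2393  13:1582  14:1548  15:75
  16:2687  17:1628  18:2577  19:236  20:2192  21:826  22:2210  23:160
  24:2273  25:560  26:1128  27:1960  28:1217  29:1398  30:163  31:2162
  32:1936  33:2105  34:1314  35:540  36:1868  37:1890  38:1076  39:1153
  40:1035  41:2670  42:2257  43:1152  44:1072  45:1301  46:1021  47:457
  48:2208  49:234  50:2266  51:819  52:2469
Giant step factor: 2694^(-53) ≡ 2600 (mod 2731).
Scan 2038·2600^i mod 2731 for i = 0, 1, …:
  i=0: 2038   i=1: 660   i=2: 932   i=3: 803
  i=4: 1316   i=5: 2388   i=6: 1237   i=7: 1813
  i=8: 94   i=9: 1341     …   i=35: 429
  i=36: 1152
Match at i=36, j=43: x = 36·53 + 43 = 1951.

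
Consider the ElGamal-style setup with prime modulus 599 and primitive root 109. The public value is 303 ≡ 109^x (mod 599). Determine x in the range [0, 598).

47

Baby-step giant-step with m = ceil(sqrt(598)) = 25.
Baby table (109^j mod 599 for j=0..24):
  0:1  1:109  2:500  3:590  4:217  5:292  6:81  7:443
  8:367  9:469  10:206  11:291  12:571  13:542  14:376  15:252
  16:513  17:210  18:128  19:175  20:506  21:46  22:222  23:238
  24:185
Giant step factor: 109^(-25) ≡ 149 (mod 599).
Scan 303·149^i mod 599 for i = 0, 1, …:
  i=0: 303   i=1: 222
Match at i=1, j=22: x = 1·25 + 22 = 47.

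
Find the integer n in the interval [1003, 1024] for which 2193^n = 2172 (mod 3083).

1023

Compute 2193^1003 mod 3083 = 217, then multiply by 2193 repeatedly:
  2193^1003=217  2193^1004=1099  2193^1005=2284  2193^1006=2020  2193^1007=2672
  2193^1008=1996  2193^1009=2451  2193^1010=1374  2193^1011=1091  2193^1012=155
  2193^1013=785  2193^1014=1191  2193^1015=562  2193^1016=2349  2193^1017=2747
  2193^1018=3072  2193^1019=541  2193^1020=2541  2193^1021=1432  2193^1022=1882
  2193^1023=2172
Found 2172 at exponent 1023.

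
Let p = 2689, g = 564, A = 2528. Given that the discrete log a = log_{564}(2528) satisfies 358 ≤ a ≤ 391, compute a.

Compute 564^358 mod 2689 = 1339, then multiply by 564 repeatedly:
  564^358=1339  564^359=2276  564^360=1011  564^361=136  564^362=1412
  564^363=424  564^364=2504  564^365=531  564^366=1005  564^367=2130
  564^368=2026  564^369=2528
Found 2528 at exponent 369.

369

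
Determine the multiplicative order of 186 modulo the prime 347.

346

The order of 186 must divide p − 1 = 346 = 2 · 173.
Divisors: 1, 2, 173, 346.
Check each in increasing order: 186^1 ≡ 186;  186^2 ≡ 243;  186^173 ≡ 346;  186^346 ≡ 1.
Smallest exponent giving 1 is 346.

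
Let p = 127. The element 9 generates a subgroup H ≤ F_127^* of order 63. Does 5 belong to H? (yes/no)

no

5 ∈ ⟨9⟩ iff 5^63 ≡ 1 (mod 127), since |⟨9⟩| = 63.
5^63 mod 127 = 126.
Since 126 ≠ 1, 5 does not lie in the subgroup.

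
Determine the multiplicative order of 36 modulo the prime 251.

125

The order of 36 must divide p − 1 = 250 = 2 · 5^3.
Divisors: 1, 2, 5, 10, 25, 50, 125, 250.
Check each in increasing order: 36^1 ≡ 36;  36^2 ≡ 41;  36^5 ≡ 25;  36^10 ≡ 123;  36^25 ≡ 219;  36^50 ≡ 20;  36^125 ≡ 1.
Smallest exponent giving 1 is 125.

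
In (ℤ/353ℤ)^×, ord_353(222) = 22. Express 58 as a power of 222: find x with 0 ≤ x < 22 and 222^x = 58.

Successive powers of 222 modulo 353:
  222^0=1  222^1=222  222^2=217  222^3=166  222^4=140  222^5=16
  222^6=22  222^7=295  222^8=185  222^9=122  222^10=256  222^11=352
  222^12=131  222^13=136  222^14=187  222^15=213  222^16=337  222^17=331
  222^18=58
So 222^18 ≡ 58 (mod 353), giving x = 18.

18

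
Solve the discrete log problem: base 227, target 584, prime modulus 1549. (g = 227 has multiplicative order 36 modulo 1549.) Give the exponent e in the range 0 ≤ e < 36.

3

Successive powers of 227 modulo 1549:
  227^0=1  227^1=227  227^2=412  227^3=584
So 227^3 ≡ 584 (mod 1549), giving e = 3.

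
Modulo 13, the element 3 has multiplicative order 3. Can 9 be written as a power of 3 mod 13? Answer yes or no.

9 ∈ ⟨3⟩ iff 9^3 ≡ 1 (mod 13), since |⟨3⟩| = 3.
9^3 mod 13 = 1.
Since 1 = 1, 9 lies in the subgroup.

yes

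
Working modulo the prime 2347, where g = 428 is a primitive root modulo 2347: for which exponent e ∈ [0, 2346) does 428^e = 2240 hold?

928

Baby-step giant-step with m = ceil(sqrt(2346)) = 49.
Baby table (428^j mod 2347 for j=0..48):
  0:1  1:428  2:118  3:1217  4:2189  5:439  6:132  7:168
  8:1494  9:1048  10:267  11:1620  12:995  13:1053  14:60  15:2210
  16:39  17:263  18:2255  19:523  20:879  21:692  22:454  23:1858
  24:1938  25:973  26:1025  27:2158  28:1253  29:1168  30:2340  31:1698
  32:1521  33:869  34:1106  35:1621  36:1423  37:1171  38:1277  39:2052
  40:478  41:395  42:76  43:2017  44:1927  45:959  46:2074  47:506
  48:644
Giant step factor: 428^(-49) ≡ 1470 (mod 2347).
Scan 2240·1470^i mod 2347 for i = 0, 1, …:
  i=0: 2240   i=1: 2306   i=2: 752   i=3: 3
  i=4: 2063   i=5: 286   i=6: 307   i=7: 666
  i=8: 321   i=9: 123     …   i=17: 1978
  i=18: 2074
Match at i=18, j=46: e = 18·49 + 46 = 928.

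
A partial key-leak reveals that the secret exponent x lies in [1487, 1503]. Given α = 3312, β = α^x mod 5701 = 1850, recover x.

1487

Compute 3312^1487 mod 5701 = 1850, then multiply by 3312 repeatedly:
  3312^1487=1850
Found 1850 at exponent 1487.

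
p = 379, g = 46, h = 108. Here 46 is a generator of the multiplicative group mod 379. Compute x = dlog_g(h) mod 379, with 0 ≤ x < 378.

77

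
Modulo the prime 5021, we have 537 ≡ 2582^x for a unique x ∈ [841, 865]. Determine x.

845

Compute 2582^841 mod 5021 = 4923, then multiply by 2582 repeatedly:
  2582^841=4923  2582^842=3035  2582^843=3610  2582^844=2044  2582^845=537
Found 537 at exponent 845.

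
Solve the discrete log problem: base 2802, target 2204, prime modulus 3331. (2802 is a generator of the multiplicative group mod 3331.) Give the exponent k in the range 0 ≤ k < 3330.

Baby-step giant-step with m = ceil(sqrt(3330)) = 58.
Baby table (2802^j mod 3331 for j=0..57):
  0:1  1:2802  2:37  3:413  4:1369  5:1957  6:688  7:2458
  8:2139  9:1009  10:2530  11:692  12:342  13:2287  14:2661  15:1344
  16:1858  17:3094  18:2126  19:1224  20:2049  21:1985  22:2531  23:163
  24:379  25:2700  26:699  27:3301  28:2546  29:2221  30:934  31:2233
  32:1248  33:2677  34:2873  35:2450  36:3040  37:713  38:2557  39:3064
  40:1341  41:114  42:2983  43:887  44:448  45:2840  46:3252  47:1819
  48:408  49:683  50:1772  51:1954  52:2275  53:2347  54:900  55:233
  56:3321  57:1959
Giant step factor: 2802^(-58) ≡ 9 (mod 3331).
Scan 2204·9^i mod 3331 for i = 0, 1, …:
  i=0: 2204   i=1: 3181   i=2: 1981   i=3: 1174
  i=4: 573   i=5: 1826   i=6: 3110   i=7: 1342
  i=8: 2085   i=9: 2110     …   i=21: 2068
  i=22: 1957
Match at i=22, j=5: k = 22·58 + 5 = 1281.

1281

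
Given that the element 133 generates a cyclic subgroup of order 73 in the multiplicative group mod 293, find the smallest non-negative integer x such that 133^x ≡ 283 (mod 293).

Successive powers of 133 modulo 293:
  133^0=1  133^1=133  133^2=109  133^3=140  133^4=161  133^5=24
  133^6=262  133^7=272  133^8=137  133^9=55  133^10=283
So 133^10 ≡ 283 (mod 293), giving x = 10.

10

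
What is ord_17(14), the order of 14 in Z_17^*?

16

The order of 14 must divide p − 1 = 16 = 2^4.
Divisors: 1, 2, 4, 8, 16.
Check each in increasing order: 14^1 ≡ 14;  14^2 ≡ 9;  14^4 ≡ 13;  14^8 ≡ 16;  14^16 ≡ 1.
Smallest exponent giving 1 is 16.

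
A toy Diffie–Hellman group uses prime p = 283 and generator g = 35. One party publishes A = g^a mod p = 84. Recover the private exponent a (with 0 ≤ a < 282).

Baby-step giant-step with m = ceil(sqrt(282)) = 17.
Baby table (35^j mod 283 for j=0..16):
  0:1  1:35  2:93  3:142  4:159  5:188  6:71  7:221
  8:94  9:177  10:252  11:47  12:230  13:126  14:165  15:115
  16:63
Giant step factor: 35^(-17) ≡ 259 (mod 283).
Scan 84·259^i mod 283 for i = 0, 1, …:
  i=0: 84   i=1: 248   i=2: 274   i=3: 216
  i=4: 193   i=5: 179   i=6: 232   i=7: 92
  i=8: 56   i=9: 71
Match at i=9, j=6: a = 9·17 + 6 = 159.

159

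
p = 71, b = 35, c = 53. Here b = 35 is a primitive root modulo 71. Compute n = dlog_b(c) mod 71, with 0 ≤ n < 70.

Baby-step giant-step with m = ceil(sqrt(70)) = 9.
Baby table (35^j mod 71 for j=0..8):
  0:1  1:35  2:18  3:62  4:40  5:51  6:10  7:66
  8:38
Giant step factor: 35^(-9) ≡ 56 (mod 71).
Scan 53·56^i mod 71 for i = 0, 1, …:
  i=0: 53   i=1: 57   i=2: 68   i=3: 45
  i=4: 35
Match at i=4, j=1: n = 4·9 + 1 = 37.

37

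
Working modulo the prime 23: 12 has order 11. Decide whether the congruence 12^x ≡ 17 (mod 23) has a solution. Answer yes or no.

no

⟨12⟩ has order 11; its elements mod 23 are {1, 2, 3, 4, 6, 8, 9, 12, 13, 16, 18}.
17 is not in this set.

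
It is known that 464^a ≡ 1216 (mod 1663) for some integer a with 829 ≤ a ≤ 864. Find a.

844

Compute 464^829 mod 1663 = 612, then multiply by 464 repeatedly:
  464^829=612  464^830=1258  464^831=1662  464^832=1199  464^833=894
  464^834=729  464^835=667  464^836=170  464^837=719  464^838=1016
  464^839=795  464^840=1357  464^841=1034  464^842=832  464^843=232
  464^844=1216
Found 1216 at exponent 844.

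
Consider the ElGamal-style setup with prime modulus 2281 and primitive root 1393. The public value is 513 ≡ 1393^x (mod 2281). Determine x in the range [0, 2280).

Baby-step giant-step with m = ceil(sqrt(2280)) = 48.
Baby table (1393^j mod 2281 for j=0..47):
  0:1  1:1393  2:1599  3:1151  4:2081  5:1963  6:1821  7:181
  8:1223  9:2013  10:760  11:296  12:1748  13:1137  14:827  15:106
  16:1674  17:700  18:1113  19:1610  20:507  21:1422  22:938  23:1902
  24:1245  25:725  26:1723  27:527  28:1910  29:984  30:2112  31:1807
  32:1208  33:1647  34:1866  35:1279  36:186  37:1345  38:884  39:1953
  40:1577  41:158  42:1118  43:1732  44:1659  45:334  46:2219  47:312
Giant step factor: 1393^(-48) ≡ 1494 (mod 2281).
Scan 513·1494^i mod 2281 for i = 0, 1, …:
  i=0: 513   i=1: 6   i=2: 2121   i=3: 465
  i=4: 1286   i=5: 682   i=6: 1582   i=7: 392
  i=8: 1712   i=9: 727     …   i=27: 309
  i=28: 884
Match at i=28, j=38: x = 28·48 + 38 = 1382.

1382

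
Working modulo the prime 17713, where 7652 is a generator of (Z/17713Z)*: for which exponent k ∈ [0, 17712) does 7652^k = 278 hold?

7145

Baby-step giant-step with m = ceil(sqrt(17712)) = 134.
Baby table (7652^j mod 17713 for j=0..133):
  0:1  1:7652  2:11639  3:664  4:15010  5:5428  6:15784  7:11934
  8:8453  9:12193  10:6465  11:15484  12:1311  13:6214  14:7836  15:2567
  16:16680  17:13195  18:4040  19:4895  20:11258  21:7897  22:8801  23:426
  24:560  25:16287  26:17169  27:17580  28:9638  29:10757  30:253  31:5239
  32:4309  33:8575  34:6948  35:9383  36:7927  37:8092  38:13049  39:2767
  40:6049  41:2879  42:12849  43:13398  44:16365  45:11783  46:4346  47:8291
  48:12479  49:16238  50:14194  51:14085  52:12528  53:1500  54:17689  55:11195
  56:4072  57:1777  58:11733  59:11432  60:10870  61:14705  62:9684  63:8489
  64:4257  65:357  66:3962  67:10281  68:6779  69:9244  70:7079  71:2154
  72:9318  73:6511  74:13216  75:5315  76:1332  77:7489  78:4273  79:16511
  80:13056  81:3192  82:16670  83:7527  84:11641  85:15968  86:2862  87:6756
  88:10378  89:5077  90:4595  91:635  92:5658  93:4444  94:14241  95:1756
  96:10458  97:14995  98:14639  99:616  100:1974  101:13572  102:1625  103:17687
  104:13604  105:16220  106:449  107:17139  108:576  109:14728  110:8550  111:10491
  112:1816  113:9040  114:4815  115:1340  116:15566  117:8820  118:4110  119:9145
  120:11190  121:1238  122:14434  123:8413  124:7234  125:1443  126:6637  127:3153
  128:1650  129:14144  130:3458  131:15107  132:3726  133:11135
Giant step factor: 7652^(-134) ≡ 171 (mod 17713).
Scan 278·171^i mod 17713 for i = 0, 1, …:
  i=0: 278   i=1: 12112   i=2: 16444   i=3: 13270
  i=4: 1906   i=5: 7092   i=6: 8248   i=7: 11081
  i=8: 17273   i=9: 13325     …   i=52: 10644
  i=53: 13398
Match at i=53, j=43: k = 53·134 + 43 = 7145.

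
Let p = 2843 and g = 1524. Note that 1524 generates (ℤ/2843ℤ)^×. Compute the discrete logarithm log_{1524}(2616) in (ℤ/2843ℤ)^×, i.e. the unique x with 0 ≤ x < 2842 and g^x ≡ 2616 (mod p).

1971

Baby-step giant-step with m = ceil(sqrt(2842)) = 54.
Baby table (1524^j mod 2843 for j=0..53):
  0:1  1:1524  2:2688  3:2592  4:1281  5:1946  6:455  7:2571
  8:550  9:2358  10:40  11:1257  12:2329  13:1332  14:66  15:1079
  16:1142  17:492  18:2099  19:501  20:1600  21:1949  22:2184  23:2106
  24:2640  25:515  26:192  27:2622  28:1513  29:139  30:1454  31:1199
  32:2070  33:1793  34:409  35:699  36:1994  37:2532  38:817  39:2717
  40:1300  41:2472  42:353  43:645  44:2145  45:2373  46:156  47:1775
  48:1407  49:646  50:826  51:2218  52:2748  53:213
Giant step factor: 1524^(-54) ≡ 2581 (mod 2843).
Scan 2616·2581^i mod 2843 for i = 0, 1, …:
  i=0: 2616   i=1: 2614   i=2: 295   i=3: 2314
  i=4: 2134   i=5: 963   i=6: 721   i=7: 1579
  i=8: 1380   i=9: 2344     …   i=35: 1010
  i=36: 2622
Match at i=36, j=27: x = 36·54 + 27 = 1971.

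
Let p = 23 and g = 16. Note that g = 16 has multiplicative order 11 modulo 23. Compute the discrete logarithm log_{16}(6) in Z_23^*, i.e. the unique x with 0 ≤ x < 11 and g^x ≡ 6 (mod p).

5

Successive powers of 16 modulo 23:
  16^0=1  16^1=16  16^2=3  16^3=2  16^4=9  16^5=6
So 16^5 ≡ 6 (mod 23), giving x = 5.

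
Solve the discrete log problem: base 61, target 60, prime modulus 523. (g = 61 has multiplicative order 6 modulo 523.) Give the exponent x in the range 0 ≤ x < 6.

2

Successive powers of 61 modulo 523:
  61^0=1  61^1=61  61^2=60
So 61^2 ≡ 60 (mod 523), giving x = 2.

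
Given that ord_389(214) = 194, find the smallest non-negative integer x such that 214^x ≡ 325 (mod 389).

124

Baby-step giant-step with m = ceil(sqrt(194)) = 14.
Baby table (214^j mod 389 for j=0..13):
  0:1  1:214  2:283  3:267  4:344  5:95  6:102  7:44
  8:80  9:4  10:78  11:354  12:290  13:209
Giant step factor: 214^(-14) ≡ 216 (mod 389).
Scan 325·216^i mod 389 for i = 0, 1, …:
  i=0: 325   i=1: 180   i=2: 369   i=3: 348
  i=4: 91   i=5: 206   i=6: 150   i=7: 113
  i=8: 290
Match at i=8, j=12: x = 8·14 + 12 = 124.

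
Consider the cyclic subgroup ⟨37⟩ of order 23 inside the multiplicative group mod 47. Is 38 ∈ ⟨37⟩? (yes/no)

38 ∈ ⟨37⟩ iff 38^23 ≡ 1 (mod 47), since |⟨37⟩| = 23.
38^23 mod 47 = 46.
Since 46 ≠ 1, 38 does not lie in the subgroup.

no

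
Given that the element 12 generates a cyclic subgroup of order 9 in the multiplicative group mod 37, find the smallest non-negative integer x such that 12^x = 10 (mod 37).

6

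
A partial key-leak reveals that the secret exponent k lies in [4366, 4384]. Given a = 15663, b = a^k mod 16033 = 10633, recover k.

4366

Compute 15663^4366 mod 16033 = 10633, then multiply by 15663 repeatedly:
  15663^4366=10633
Found 10633 at exponent 4366.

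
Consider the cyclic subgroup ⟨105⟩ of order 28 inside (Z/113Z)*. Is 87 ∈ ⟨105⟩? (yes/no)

no

87 ∈ ⟨105⟩ iff 87^28 ≡ 1 (mod 113), since |⟨105⟩| = 28.
87^28 mod 113 = 112.
Since 112 ≠ 1, 87 does not lie in the subgroup.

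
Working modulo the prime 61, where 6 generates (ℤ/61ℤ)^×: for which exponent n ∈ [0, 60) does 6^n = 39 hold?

58

Baby-step giant-step with m = ceil(sqrt(60)) = 8.
Baby table (6^j mod 61 for j=0..7):
  0:1  1:6  2:36  3:33  4:15  5:29  6:52  7:7
Giant step factor: 6^(-8) ≡ 16 (mod 61).
Scan 39·16^i mod 61 for i = 0, 1, …:
  i=0: 39   i=1: 14   i=2: 41   i=3: 46
  i=4: 4   i=5: 3   i=6: 48   i=7: 36
Match at i=7, j=2: n = 7·8 + 2 = 58.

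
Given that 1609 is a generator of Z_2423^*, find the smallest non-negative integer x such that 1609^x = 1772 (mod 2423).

391

Baby-step giant-step with m = ceil(sqrt(2422)) = 50.
Baby table (1609^j mod 2423 for j=0..49):
  0:1  1:1609  2:1117  3:1810  4:2267  5:988  6:204  7:1131
  8:106  9:944  10:2098  11:443  12:425  13:539  14:2240  15:1159
  16:1544  17:721  18:1895  19:921  20:1436  21:1405  22:2409  23:1704
  24:1323  25:1313  26:2184  27:706  28:1990  29:1127  30:939  31:1322
  32:2127  33:1067  34:1319  35:2146  36:139  37:735  38:191  39:2021
  40:123  41:1644  42:1703  43:2137  44:196  45:374  46:862  47:1002
  48:923  49:2231
Giant step factor: 1609^(-50) ≡ 2154 (mod 2423).
Scan 1772·2154^i mod 2423 for i = 0, 1, …:
  i=0: 1772   i=1: 663   i=2: 955   i=3: 2366
  i=4: 795   i=5: 1792   i=6: 129   i=7: 1644
Match at i=7, j=41: x = 7·50 + 41 = 391.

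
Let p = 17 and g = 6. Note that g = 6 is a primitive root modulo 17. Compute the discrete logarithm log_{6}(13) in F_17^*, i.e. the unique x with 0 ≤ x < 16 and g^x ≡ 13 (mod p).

12

Successive powers of 6 modulo 17:
  6^0=1  6^1=6  6^2=2  6^3=12  6^4=4  6^5=7
  6^6=8  6^7=14  6^8=16  6^9=11  6^10=15  6^11=5
  6^12=13
So 6^12 ≡ 13 (mod 17), giving x = 12.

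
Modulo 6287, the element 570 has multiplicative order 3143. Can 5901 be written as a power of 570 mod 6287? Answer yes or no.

yes

5901 ∈ ⟨570⟩ iff 5901^3143 ≡ 1 (mod 6287), since |⟨570⟩| = 3143.
5901^3143 mod 6287 = 1.
Since 1 = 1, 5901 lies in the subgroup.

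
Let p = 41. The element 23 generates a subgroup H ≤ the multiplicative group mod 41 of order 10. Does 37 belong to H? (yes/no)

yes

37 ∈ ⟨23⟩ iff 37^10 ≡ 1 (mod 41), since |⟨23⟩| = 10.
37^10 mod 41 = 1.
Since 1 = 1, 37 lies in the subgroup.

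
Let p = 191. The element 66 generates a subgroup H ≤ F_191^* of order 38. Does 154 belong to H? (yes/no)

154 ∈ ⟨66⟩ iff 154^38 ≡ 1 (mod 191), since |⟨66⟩| = 38.
154^38 mod 191 = 1.
Since 1 = 1, 154 lies in the subgroup.

yes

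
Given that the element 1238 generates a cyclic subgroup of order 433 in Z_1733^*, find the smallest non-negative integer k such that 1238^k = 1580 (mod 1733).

275

Baby-step giant-step with m = ceil(sqrt(433)) = 21.
Baby table (1238^j mod 1733 for j=0..20):
  0:1  1:1238  2:672  3:96  4:1004  5:391  6:551  7:1069
  8:1143  9:906  10:377  11:549  12:326  13:1532  14:714  15:102
  16:1500  17:957  18:1127  19:161  20:23
Giant step factor: 1238^(-21) ≡ 151 (mod 1733).
Scan 1580·151^i mod 1733 for i = 0, 1, …:
  i=0: 1580   i=1: 1159   i=2: 1709   i=3: 1575
  i=4: 404   i=5: 349   i=6: 709   i=7: 1346
  i=8: 485   i=9: 449   i=10: 212   i=11: 818
  i=12: 475   i=13: 672
Match at i=13, j=2: k = 13·21 + 2 = 275.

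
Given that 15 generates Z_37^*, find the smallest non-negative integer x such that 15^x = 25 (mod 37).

34

Successive powers of 15 modulo 37:
  15^0=1  15^1=15  15^2=3  15^3=8  15^4=9  15^5=24
  15^6=27  15^7=35  15^8=7  15^9=31  15^10=21  15^11=19
  15^12=26  15^13=20  15^14=4  15^15=23  15^16=12  15^17=32
  15^18=36  15^19=22  15^20=34  15^21=29  15^22=28  15^23=13
  15^24=10  15^25=2  15^26=30  15^27=6  15^28=16  15^29=18
  15^30=11  15^31=17  15^32=33  15^33=14  15^34=25
So 15^34 ≡ 25 (mod 37), giving x = 34.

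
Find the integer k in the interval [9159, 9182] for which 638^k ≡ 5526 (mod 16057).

9174

Compute 638^9159 mod 16057 = 4589, then multiply by 638 repeatedly:
  638^9159=4589  638^9160=5408  638^9161=14106  638^9162=7708  638^9163=4262
  638^9164=5523  638^9165=7191  638^9166=11613  638^9167=6817  638^9168=13856
  638^9169=8778  638^9170=12528  638^9171=12535  638^9172=944  638^9173=8163
  638^9174=5526
Found 5526 at exponent 9174.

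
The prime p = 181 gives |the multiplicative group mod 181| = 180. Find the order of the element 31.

The order of 31 must divide p − 1 = 180 = 2^2 · 3^2 · 5.
Divisors: 1, 2, 3, 4, 5, 6, 9, 10, 12, 15, 18, 20, 30, 36, 45, 60, 90, 180.
Check each in increasing order: 31^1 ≡ 31;  31^2 ≡ 56;  31^3 ≡ 107;  31^4 ≡ 59;  31^5 ≡ 19;  31^6 ≡ 46;  31^9 ≡ 35;  31^10 ≡ 180;  31^12 ≡ 125;  31^15 ≡ 162;  31^18 ≡ 139;  31^20 ≡ 1.
Smallest exponent giving 1 is 20.

20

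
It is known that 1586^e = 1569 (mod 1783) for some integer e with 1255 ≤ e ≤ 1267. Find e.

1265

Compute 1586^1255 mod 1783 = 1022, then multiply by 1586 repeatedly:
  1586^1255=1022  1586^1256=145  1586^1257=1746  1586^1258=157  1586^1259=1165
  1586^1260=502  1586^1261=954  1586^1262=1060  1586^1263=1574  1586^1264=164
  1586^1265=1569
Found 1569 at exponent 1265.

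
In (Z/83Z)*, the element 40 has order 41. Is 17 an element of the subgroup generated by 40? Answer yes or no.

17 ∈ ⟨40⟩ iff 17^41 ≡ 1 (mod 83), since |⟨40⟩| = 41.
17^41 mod 83 = 1.
Since 1 = 1, 17 lies in the subgroup.

yes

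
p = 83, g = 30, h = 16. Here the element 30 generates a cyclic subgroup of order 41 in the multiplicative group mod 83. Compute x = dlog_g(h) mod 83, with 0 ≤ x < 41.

23

Baby-step giant-step with m = ceil(sqrt(41)) = 7.
Baby table (30^j mod 83 for j=0..6):
  0:1  1:30  2:70  3:25  4:3  5:7  6:44
Giant step factor: 30^(-7) ≡ 31 (mod 83).
Scan 16·31^i mod 83 for i = 0, 1, …:
  i=0: 16   i=1: 81   i=2: 21   i=3: 70
Match at i=3, j=2: x = 3·7 + 2 = 23.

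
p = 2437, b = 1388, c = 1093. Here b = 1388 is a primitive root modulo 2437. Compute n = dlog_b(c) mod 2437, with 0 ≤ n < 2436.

380

Baby-step giant-step with m = ceil(sqrt(2436)) = 50.
Baby table (1388^j mod 2437 for j=0..49):
  0:1  1:1388  2:1314  3:956  4:1200  5:1129  6:61  7:1810
  8:2170  9:2265  10:90  11:633  12:1284  13:745  14:772  15:1693
  16:616  17:2058  18:340  19:1579  20:789  21:919  22:1021  23:1251
  24:1244  25:1276  26:1826  27:8  28:1356  29:764  30:337  31:2289
  32:1721  33:488  34:2295  35:301  36:1061  37:720  38:190  39:524
  40:1086  41:1302  42:1359  43:54  44:1842  45:283  46:447  47:1438
  48:41  49:857
Giant step factor: 1388^(-50) ≡ 628 (mod 2437).
Scan 1093·628^i mod 2437 for i = 0, 1, …:
  i=0: 1093   i=1: 1607   i=2: 278   i=3: 1557
  i=4: 559   i=5: 124   i=6: 2325   i=7: 337
Match at i=7, j=30: n = 7·50 + 30 = 380.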